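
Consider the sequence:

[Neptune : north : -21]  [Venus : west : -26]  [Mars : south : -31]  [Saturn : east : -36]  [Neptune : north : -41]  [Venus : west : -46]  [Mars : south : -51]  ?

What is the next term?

[Saturn : east : -56]

Planet: repeats Neptune → Venus → Mars → Saturn, so Neptune, Venus, Mars, Saturn, Neptune, Venus, Mars → Saturn.
Direction: repeats north → west → south → east; north, west, south, east, north, west, south → east.
For the third part, −5 each step: -21, -26, -31, -36, -41, -46, -51 → -56.
Putting it together: [Saturn : east : -56].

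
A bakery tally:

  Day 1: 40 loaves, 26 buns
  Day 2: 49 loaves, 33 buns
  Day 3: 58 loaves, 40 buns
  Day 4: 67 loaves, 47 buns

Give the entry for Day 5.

76 loaves, 54 buns

For the loaves, +9 each step: 40, 49, 58, 67 → 76.
Buns: +7 each step, so 26, 33, 40, 47 → 54.
Putting it together: 76 loaves, 54 buns.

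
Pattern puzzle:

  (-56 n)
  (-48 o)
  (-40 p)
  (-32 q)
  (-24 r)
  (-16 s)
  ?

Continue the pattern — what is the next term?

(-8 t)

First slot goes -56, -48, -40, -32, -24, -16 → -8 (+8 each step).
Letter: letters move forward 1 place in the alphabet, so n, o, p, q, r, s → t.
Putting it together: (-8 t).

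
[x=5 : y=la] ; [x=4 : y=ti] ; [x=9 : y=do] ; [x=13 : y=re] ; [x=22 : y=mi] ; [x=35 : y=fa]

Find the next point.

[x=57 : y=sol]

X goes 5, 4, 9, 13, 22, 35 → 57 (each term is the sum of the two before it).
Y: runs through the solfège scale do→ti; la, ti, do, re, mi, fa → sol.
Combining the parts gives [x=57 : y=sol].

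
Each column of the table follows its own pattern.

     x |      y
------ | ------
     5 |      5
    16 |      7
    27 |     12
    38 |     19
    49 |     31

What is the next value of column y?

50

Column x: +11 each step; 5, 16, 27, 38, 49 → 60.
Column y: each term is the sum of the two before it; 5, 7, 12, 19, 31 → 50.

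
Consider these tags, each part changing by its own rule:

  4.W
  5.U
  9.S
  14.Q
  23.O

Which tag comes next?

37.M

First component goes 4, 5, 9, 14, 23 → 37 (each term is the sum of the two before it).
Letter — letters move back 2 places in the alphabet: W, U, S, Q, O → M.
Combining the parts gives 37.M.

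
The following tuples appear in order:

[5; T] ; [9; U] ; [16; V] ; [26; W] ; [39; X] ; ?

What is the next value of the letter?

Y

Letter — letters move forward 1 place in the alphabet: T, U, V, W, X → Y.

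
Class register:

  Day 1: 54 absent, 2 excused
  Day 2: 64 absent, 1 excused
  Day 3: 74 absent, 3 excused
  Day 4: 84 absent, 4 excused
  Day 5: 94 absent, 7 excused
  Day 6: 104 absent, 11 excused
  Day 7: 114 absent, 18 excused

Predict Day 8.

124 absent, 29 excused

Absent goes 54, 64, 74, 84, 94, 104, 114 → 124 (+10 each step).
Excused: each term is the sum of the two before it, so 2, 1, 3, 4, 7, 11, 18 → 29.
Combining the parts gives 124 absent, 29 excused.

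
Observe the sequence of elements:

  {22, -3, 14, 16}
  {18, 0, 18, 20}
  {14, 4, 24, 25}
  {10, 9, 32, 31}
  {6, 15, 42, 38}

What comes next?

{2, 22, 54, 46}

First coordinate: 22, 18, 14, 10, 6 → 2 (−4 each step).
Second coordinate — differences are 3, 4, 5, … (increasing by 1 each time): -3, 0, 4, 9, 15 → 22.
Third coordinate: differences are 4, 6, 8, … (increasing by 2 each time), so 14, 18, 24, 32, 42 → 54.
Fourth coordinate: differences are 4, 5, 6, … (increasing by 1 each time), so 16, 20, 25, 31, 38 → 46.
Combining the parts gives {2, 22, 54, 46}.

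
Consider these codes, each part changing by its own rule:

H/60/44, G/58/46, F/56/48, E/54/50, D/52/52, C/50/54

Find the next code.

B/48/56

Letter goes H, G, F, E, D, C → B (letters move back 1 place in the alphabet).
Second component: −2 each step; 60, 58, 56, 54, 52, 50 → 48.
Third component — +2 each step: 44, 46, 48, 50, 52, 54 → 56.
So the next code is B/48/56.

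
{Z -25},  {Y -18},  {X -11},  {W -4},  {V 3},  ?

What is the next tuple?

{U 10}

Letter goes Z, Y, X, W, V → U (letters move back 1 place in the alphabet).
Second value: +7 each step, so -25, -18, -11, -4, 3 → 10.
So the next tuple is {U 10}.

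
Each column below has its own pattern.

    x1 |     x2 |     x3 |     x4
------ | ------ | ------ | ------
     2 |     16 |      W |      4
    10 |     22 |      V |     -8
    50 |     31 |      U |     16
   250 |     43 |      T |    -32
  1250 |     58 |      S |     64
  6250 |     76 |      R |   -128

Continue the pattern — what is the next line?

Column x1: ×5 each step; 2, 10, 50, 250, 1250, 6250 → 31250.
Column x2 — differences are 6, 9, 12, … (increasing by 3 each time): 16, 22, 31, 43, 58, 76 → 97.
Column x3 — letters move back 1 place in the alphabet: W, V, U, T, S, R → Q.
Column x4: ×(-2) each step; 4, -8, 16, -32, 64, -128 → 256.
So the next line is 31250  97  Q  256.

31250  97  Q  256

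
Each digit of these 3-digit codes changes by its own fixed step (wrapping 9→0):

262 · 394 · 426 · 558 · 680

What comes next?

First digit — +1 each step, mod 10: 2, 3, 4, 5, 6 → 7.
Second digit: +3 each step, mod 10; 6, 9, 2, 5, 8 → 1.
For the third digit, +2 each step, mod 10: 2, 4, 6, 8, 0 → 2.
So the next code is 712.

712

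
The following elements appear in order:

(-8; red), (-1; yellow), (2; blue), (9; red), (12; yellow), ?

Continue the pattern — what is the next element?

First slot: -8, -1, 2, 9, 12 → 19 (alternating steps +7, +3, +7, +3, …).
Colour: repeats red → yellow → blue; red, yellow, blue, red, yellow → blue.
Putting it together: (19; blue).

(19; blue)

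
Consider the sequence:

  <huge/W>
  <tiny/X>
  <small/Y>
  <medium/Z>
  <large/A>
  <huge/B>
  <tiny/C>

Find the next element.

<small/D>

For the size, repeats huge → tiny → small → medium → large: huge, tiny, small, medium, large, huge, tiny → small.
Letter — letters move forward 1 place in the alphabet, wrapping Z→A: W, X, Y, Z, A, B, C → D.
Combining the parts gives <small/D>.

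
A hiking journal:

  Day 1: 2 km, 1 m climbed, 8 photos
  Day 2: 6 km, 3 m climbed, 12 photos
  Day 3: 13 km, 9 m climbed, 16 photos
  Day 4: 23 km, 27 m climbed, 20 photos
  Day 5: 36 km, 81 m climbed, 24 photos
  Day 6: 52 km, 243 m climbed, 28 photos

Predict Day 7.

Km: differences are 4, 7, 10, … (increasing by 3 each time); 2, 6, 13, 23, 36, 52 → 71.
For the m climbed, ×3 each step: 1, 3, 9, 27, 81, 243 → 729.
Photos goes 8, 12, 16, 20, 24, 28 → 32 (+4 each step).
So the next line is 71 km, 729 m climbed, 32 photos.

71 km, 729 m climbed, 32 photos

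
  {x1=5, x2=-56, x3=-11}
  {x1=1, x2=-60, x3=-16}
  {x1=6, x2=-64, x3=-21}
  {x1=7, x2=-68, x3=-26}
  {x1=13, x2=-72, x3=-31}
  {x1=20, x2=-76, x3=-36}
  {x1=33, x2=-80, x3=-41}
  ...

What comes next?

X1: each term is the sum of the two before it; 5, 1, 6, 7, 13, 20, 33 → 53.
X2 — −4 each step: -56, -60, -64, -68, -72, -76, -80 → -84.
X3: -11, -16, -21, -26, -31, -36, -41 → -46 (−5 each step).
Putting it together: {x1=53, x2=-84, x3=-46}.

{x1=53, x2=-84, x3=-46}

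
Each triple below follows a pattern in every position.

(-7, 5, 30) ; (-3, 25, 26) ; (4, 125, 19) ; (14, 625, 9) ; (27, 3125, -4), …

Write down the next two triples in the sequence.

First component — differences are 4, 7, 10, … (increasing by 3 each time): -7, -3, 4, 14, 27 → 43 → 62.
Second component goes 5, 25, 125, 625, 3125 → 15625 → 78125 (×5 each step).
Third component goes 30, 26, 19, 9, -4 → -20 → -39 (together with the first component always sums to 23).
So the next two triples are (43, 15625, -20) and (62, 78125, -39).

(43, 15625, -20), (62, 78125, -39)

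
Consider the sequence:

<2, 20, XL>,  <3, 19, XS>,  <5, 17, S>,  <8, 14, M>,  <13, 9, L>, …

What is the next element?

First component: each term is the sum of the two before it, so 2, 3, 5, 8, 13 → 21.
Second component: together with the first component always sums to 22, so 20, 19, 17, 14, 9 → 1.
Size: XL, XS, S, M, L → XL (runs through clothing sizes XS→XL).
So the next element is <21, 1, XL>.

<21, 1, XL>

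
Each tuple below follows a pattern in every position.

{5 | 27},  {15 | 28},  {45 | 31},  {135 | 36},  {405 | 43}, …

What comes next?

{1215 | 52}

First entry: 5, 15, 45, 135, 405 → 1215 (×3 each step).
Second entry: 27, 28, 31, 36, 43 → 52 (differences are 1, 3, 5, … (increasing by 2 each time)).
Putting it together: {1215 | 52}.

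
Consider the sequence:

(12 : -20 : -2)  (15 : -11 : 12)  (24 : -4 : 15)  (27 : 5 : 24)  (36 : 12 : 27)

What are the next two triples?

First coordinate: alternating steps +3, +9, +3, +9, …; 12, 15, 24, 27, 36 → 39 → 48.
Second coordinate: alternating steps +9, +7, +9, +7, …; -20, -11, -4, 5, 12 → 21 → 28.
Third coordinate: always the previous value of the first coordinate, so -2, 12, 15, 24, 27 → 36 → 39.
Putting the parts together: (39 : 21 : 36) and then (48 : 28 : 39).

(39 : 21 : 36), (48 : 28 : 39)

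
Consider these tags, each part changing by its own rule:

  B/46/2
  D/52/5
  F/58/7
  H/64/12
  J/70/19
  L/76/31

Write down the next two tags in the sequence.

N/82/50, P/88/81

Letter: letters move forward 2 places in the alphabet, so B, D, F, H, J, L → N → P.
Second component — +6 each step: 46, 52, 58, 64, 70, 76 → 82 → 88.
For the third component, each term is the sum of the two before it: 2, 5, 7, 12, 19, 31 → 50 → 81.
So the next two tags are N/82/50 and P/88/81.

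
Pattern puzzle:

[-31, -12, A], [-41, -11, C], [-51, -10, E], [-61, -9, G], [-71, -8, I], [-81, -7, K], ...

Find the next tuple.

[-91, -6, M]

First coordinate: −10 each step, so -31, -41, -51, -61, -71, -81 → -91.
Second coordinate — +1 each step: -12, -11, -10, -9, -8, -7 → -6.
For the letter, letters move forward 2 places in the alphabet: A, C, E, G, I, K → M.
Combining the parts gives [-91, -6, M].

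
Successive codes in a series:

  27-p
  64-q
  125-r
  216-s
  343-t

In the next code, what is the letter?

u

Letter goes p, q, r, s, t → u (letters move forward 1 place in the alphabet).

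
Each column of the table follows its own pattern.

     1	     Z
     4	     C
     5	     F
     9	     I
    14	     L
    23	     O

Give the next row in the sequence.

For the first component, each term is the sum of the two before it: 1, 4, 5, 9, 14, 23 → 37.
Letter goes Z, C, F, I, L, O → R (letters move forward 3 places in the alphabet, wrapping Z→A).
So the next row is 37  R.

37  R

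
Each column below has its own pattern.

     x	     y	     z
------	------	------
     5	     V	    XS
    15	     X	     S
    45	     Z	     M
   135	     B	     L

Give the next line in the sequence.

For the column x, ×3 each step: 5, 15, 45, 135 → 405.
Column y: letters move forward 2 places in the alphabet, wrapping Z→A; V, X, Z, B → D.
Column z: XS, S, M, L → XL (runs through clothing sizes XS→XL).
Combining the parts gives 405  D  XL.

405  D  XL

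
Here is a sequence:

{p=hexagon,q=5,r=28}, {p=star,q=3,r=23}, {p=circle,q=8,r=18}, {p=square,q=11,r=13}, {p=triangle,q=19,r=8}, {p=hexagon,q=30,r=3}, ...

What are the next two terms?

{p=star,q=49,r=-2}, {p=circle,q=79,r=-7}

P: repeats hexagon → star → circle → square → triangle; hexagon, star, circle, square, triangle, hexagon → star → circle.
Q: each term is the sum of the two before it, so 5, 3, 8, 11, 19, 30 → 49 → 79.
R goes 28, 23, 18, 13, 8, 3 → -2 → -7 (−5 each step).
Putting the parts together: {p=star,q=49,r=-2} and then {p=circle,q=79,r=-7}.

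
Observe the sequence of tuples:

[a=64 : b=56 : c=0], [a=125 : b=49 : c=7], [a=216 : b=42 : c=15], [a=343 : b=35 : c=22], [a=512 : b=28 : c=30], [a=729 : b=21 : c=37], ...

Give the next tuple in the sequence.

A: 64, 125, 216, 343, 512, 729 → 1000 (perfect cubes: 4³, 5³, 6³, …).
For the b, −7 each step: 56, 49, 42, 35, 28, 21 → 14.
C goes 0, 7, 15, 22, 30, 37 → 45 (alternating steps +7, +8, +7, +8, …).
Combining the parts gives [a=1000 : b=14 : c=45].

[a=1000 : b=14 : c=45]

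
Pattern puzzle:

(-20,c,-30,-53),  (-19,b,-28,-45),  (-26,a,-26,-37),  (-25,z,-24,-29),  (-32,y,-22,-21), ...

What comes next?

First coordinate: -20, -19, -26, -25, -32 → -31 (alternating steps +1, −7, +1, −7, …).
Letter: c, b, a, z, y → x (letters move back 1 place in the alphabet, wrapping A→Z).
Third coordinate: +2 each step, so -30, -28, -26, -24, -22 → -20.
Fourth coordinate: +8 each step; -53, -45, -37, -29, -21 → -13.
So the next term is (-31,x,-20,-13).

(-31,x,-20,-13)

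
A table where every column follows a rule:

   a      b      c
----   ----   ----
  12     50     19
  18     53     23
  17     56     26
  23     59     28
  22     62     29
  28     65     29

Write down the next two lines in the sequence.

For the column a, alternating steps +6, −1, +6, −1, …: 12, 18, 17, 23, 22, 28 → 27 → 33.
Column b: +3 each step, so 50, 53, 56, 59, 62, 65 → 68 → 71.
Column c: differences are 4, 3, 2, … (decreasing by 1 each time), so 19, 23, 26, 28, 29, 29 → 28 → 26.
Putting the parts together: 27  68  28 and then 33  71  26.

27  68  28; 33  71  26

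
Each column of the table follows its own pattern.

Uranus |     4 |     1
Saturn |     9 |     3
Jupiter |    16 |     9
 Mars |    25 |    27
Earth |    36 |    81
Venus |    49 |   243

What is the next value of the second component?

Second component: perfect squares: 2², 3², 4², …, so 4, 9, 16, 25, 36, 49 → 64.

64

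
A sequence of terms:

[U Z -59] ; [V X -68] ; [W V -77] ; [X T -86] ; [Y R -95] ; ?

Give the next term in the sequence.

[Z P -104]

First letter: letters move forward 1 place in the alphabet, so U, V, W, X, Y → Z.
For the second letter, letters move back 2 places in the alphabet: Z, X, V, T, R → P.
Third component: -59, -68, -77, -86, -95 → -104 (−9 each step).
Combining the parts gives [Z P -104].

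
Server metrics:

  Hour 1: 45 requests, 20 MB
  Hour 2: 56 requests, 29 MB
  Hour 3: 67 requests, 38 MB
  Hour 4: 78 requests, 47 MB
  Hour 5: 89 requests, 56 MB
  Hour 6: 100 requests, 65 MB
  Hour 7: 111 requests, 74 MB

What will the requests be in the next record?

Requests: 45, 56, 67, 78, 89, 100, 111 → 122 (+11 each step).

122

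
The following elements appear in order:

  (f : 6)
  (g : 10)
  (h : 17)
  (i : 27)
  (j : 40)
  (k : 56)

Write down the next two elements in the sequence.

Letter — letters move forward 1 place in the alphabet: f, g, h, i, j, k → l → m.
Second coordinate goes 6, 10, 17, 27, 40, 56 → 75 → 97 (differences are 4, 7, 10, … (increasing by 3 each time)).
Putting the parts together: (l : 75) and then (m : 97).

(l : 75), (m : 97)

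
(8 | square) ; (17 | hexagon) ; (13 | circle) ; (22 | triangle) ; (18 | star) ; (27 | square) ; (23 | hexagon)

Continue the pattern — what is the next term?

(32 | circle)

First component: alternating steps +9, −4, +9, −4, …; 8, 17, 13, 22, 18, 27, 23 → 32.
For the shape, repeats square → hexagon → circle → triangle → star: square, hexagon, circle, triangle, star, square, hexagon → circle.
Putting it together: (32 | circle).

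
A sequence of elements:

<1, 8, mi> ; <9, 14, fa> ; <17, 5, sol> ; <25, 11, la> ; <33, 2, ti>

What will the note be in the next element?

Note: mi, fa, sol, la, ti → do (runs through the solfège scale do→ti).

do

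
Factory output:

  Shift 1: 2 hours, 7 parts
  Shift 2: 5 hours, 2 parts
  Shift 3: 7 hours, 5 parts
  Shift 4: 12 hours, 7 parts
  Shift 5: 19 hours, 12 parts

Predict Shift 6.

31 hours, 19 parts

Hours: each term is the sum of the two before it; 2, 5, 7, 12, 19 → 31.
For the parts, always the previous value of the hours: 7, 2, 5, 7, 12 → 19.
Combining the parts gives 31 hours, 19 parts.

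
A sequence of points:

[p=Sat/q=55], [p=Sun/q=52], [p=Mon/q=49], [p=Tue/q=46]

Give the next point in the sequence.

[p=Wed/q=43]

P goes Sat, Sun, Mon, Tue → Wed (runs through the weekdays Mon→Sun).
Q: −3 each step; 55, 52, 49, 46 → 43.
So the next point is [p=Wed/q=43].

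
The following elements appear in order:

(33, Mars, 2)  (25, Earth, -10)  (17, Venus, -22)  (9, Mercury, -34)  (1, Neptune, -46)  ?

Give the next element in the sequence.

First part: 33, 25, 17, 9, 1 → -7 (−8 each step).
Planet: Mars, Earth, Venus, Mercury, Neptune → Uranus (runs backward through the planets Mercury→Neptune).
Third part goes 2, -10, -22, -34, -46 → -58 (−12 each step).
Putting it together: (-7, Uranus, -58).

(-7, Uranus, -58)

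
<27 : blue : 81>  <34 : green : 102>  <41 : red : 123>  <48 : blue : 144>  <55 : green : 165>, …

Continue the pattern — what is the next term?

First component — +7 each step: 27, 34, 41, 48, 55 → 62.
For the colour, repeats blue → green → red: blue, green, red, blue, green → red.
Third component: always 3 × the first component, so 81, 102, 123, 144, 165 → 186.
So the next term is <62 : red : 186>.

<62 : red : 186>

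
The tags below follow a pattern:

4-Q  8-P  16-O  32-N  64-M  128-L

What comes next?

For the first component, ×2 each step: 4, 8, 16, 32, 64, 128 → 256.
Letter: letters move back 1 place in the alphabet; Q, P, O, N, M, L → K.
Putting it together: 256-K.

256-K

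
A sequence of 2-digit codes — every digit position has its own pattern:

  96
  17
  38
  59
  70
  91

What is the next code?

12

First digit: 9, 1, 3, 5, 7, 9 → 1 (+2 each step, mod 10).
Second digit — +1 each step, mod 10: 6, 7, 8, 9, 0, 1 → 2.
Combining the parts gives 12.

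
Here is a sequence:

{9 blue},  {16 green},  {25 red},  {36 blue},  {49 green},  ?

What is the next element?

First component: perfect squares: 3², 4², 5², …, so 9, 16, 25, 36, 49 → 64.
For the colour, repeats blue → green → red: blue, green, red, blue, green → red.
Putting it together: {64 red}.

{64 red}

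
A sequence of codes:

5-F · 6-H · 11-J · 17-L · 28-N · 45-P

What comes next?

First component: each term is the sum of the two before it; 5, 6, 11, 17, 28, 45 → 73.
Letter: F, H, J, L, N, P → R (letters move forward 2 places in the alphabet).
Combining the parts gives 73-R.

73-R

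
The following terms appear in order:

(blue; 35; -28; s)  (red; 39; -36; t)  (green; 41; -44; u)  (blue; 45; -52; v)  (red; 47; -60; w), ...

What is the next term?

(green; 51; -68; x)

Colour: repeats blue → red → green; blue, red, green, blue, red → green.
Second entry: alternating steps +4, +2, +4, +2, …; 35, 39, 41, 45, 47 → 51.
For the third entry, −8 each step: -28, -36, -44, -52, -60 → -68.
Letter goes s, t, u, v, w → x (letters move forward 1 place in the alphabet).
Putting it together: (green; 51; -68; x).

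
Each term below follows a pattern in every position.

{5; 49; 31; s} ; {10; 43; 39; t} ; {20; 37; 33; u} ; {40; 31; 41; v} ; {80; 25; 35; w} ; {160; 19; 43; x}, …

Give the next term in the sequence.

First component: ×2 each step, so 5, 10, 20, 40, 80, 160 → 320.
Second component — −6 each step: 49, 43, 37, 31, 25, 19 → 13.
Third component: 31, 39, 33, 41, 35, 43 → 37 (alternating steps +8, −6, +8, −6, …).
For the letter, letters move forward 1 place in the alphabet: s, t, u, v, w, x → y.
So the next term is {320; 13; 37; y}.

{320; 13; 37; y}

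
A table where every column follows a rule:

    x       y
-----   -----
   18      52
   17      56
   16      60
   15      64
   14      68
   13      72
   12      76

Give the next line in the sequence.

11  80

Column x: −1 each step; 18, 17, 16, 15, 14, 13, 12 → 11.
Column y: +4 each step; 52, 56, 60, 64, 68, 72, 76 → 80.
Putting it together: 11  80.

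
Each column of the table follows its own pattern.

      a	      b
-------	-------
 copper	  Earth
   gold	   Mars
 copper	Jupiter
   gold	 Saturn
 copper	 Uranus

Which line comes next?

For the column a, alternates copper ↔ gold: copper, gold, copper, gold, copper → gold.
For the column b, runs through the planets Mercury→Neptune: Earth, Mars, Jupiter, Saturn, Uranus → Neptune.
So the next line is gold  Neptune.

gold  Neptune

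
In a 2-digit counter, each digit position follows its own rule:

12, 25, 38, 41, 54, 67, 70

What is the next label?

83

First digit: +1 each step, mod 10; 1, 2, 3, 4, 5, 6, 7 → 8.
Second digit: +3 each step, mod 10, so 2, 5, 8, 1, 4, 7, 0 → 3.
So the next label is 83.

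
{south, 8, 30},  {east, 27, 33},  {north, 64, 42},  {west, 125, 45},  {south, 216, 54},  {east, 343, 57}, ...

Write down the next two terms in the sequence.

Direction: repeats south → east → north → west; south, east, north, west, south, east → north → west.
Second slot — perfect cubes: 2³, 3³, 4³, …: 8, 27, 64, 125, 216, 343 → 512 → 729.
Third slot: alternating steps +3, +9, +3, +9, …, so 30, 33, 42, 45, 54, 57 → 66 → 69.
So the next two terms are {north, 512, 66} and {west, 729, 69}.

{north, 512, 66}, {west, 729, 69}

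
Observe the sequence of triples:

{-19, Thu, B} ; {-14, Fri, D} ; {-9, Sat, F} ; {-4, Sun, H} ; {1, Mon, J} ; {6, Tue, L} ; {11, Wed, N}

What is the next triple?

{16, Thu, P}

First value — +5 each step: -19, -14, -9, -4, 1, 6, 11 → 16.
Day — runs through the weekdays Mon→Sun: Thu, Fri, Sat, Sun, Mon, Tue, Wed → Thu.
For the letter, letters move forward 2 places in the alphabet: B, D, F, H, J, L, N → P.
Combining the parts gives {16, Thu, P}.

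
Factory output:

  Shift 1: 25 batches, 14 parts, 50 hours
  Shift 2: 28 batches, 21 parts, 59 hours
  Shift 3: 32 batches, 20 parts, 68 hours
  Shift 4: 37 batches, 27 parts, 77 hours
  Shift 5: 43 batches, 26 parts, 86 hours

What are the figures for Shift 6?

Batches — differences are 3, 4, 5, … (increasing by 1 each time): 25, 28, 32, 37, 43 → 50.
Parts goes 14, 21, 20, 27, 26 → 33 (alternating steps +7, −1, +7, −1, …).
Hours: +9 each step; 50, 59, 68, 77, 86 → 95.
Putting it together: 50 batches, 33 parts, 95 hours.

50 batches, 33 parts, 95 hours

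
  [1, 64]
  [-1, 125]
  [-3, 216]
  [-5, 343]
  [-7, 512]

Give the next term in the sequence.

First entry: 1, -1, -3, -5, -7 → -9 (−2 each step).
Second entry: perfect cubes: 4³, 5³, 6³, …; 64, 125, 216, 343, 512 → 729.
So the next term is [-9, 729].

[-9, 729]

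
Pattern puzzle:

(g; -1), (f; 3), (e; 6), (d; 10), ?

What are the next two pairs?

Letter: letters move back 1 place in the alphabet; g, f, e, d → c → b.
Second coordinate goes -1, 3, 6, 10 → 13 → 17 (alternating steps +4, +3, +4, +3, …).
Putting the parts together: (c; 13) and then (b; 17).

(c; 13), (b; 17)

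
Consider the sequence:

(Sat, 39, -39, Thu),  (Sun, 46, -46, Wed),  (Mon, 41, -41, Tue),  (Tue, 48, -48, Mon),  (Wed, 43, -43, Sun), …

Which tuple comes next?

First day — runs through the weekdays Mon→Sun: Sat, Sun, Mon, Tue, Wed → Thu.
Second entry: 39, 46, 41, 48, 43 → 50 (alternating steps +7, −5, +7, −5, …).
Third entry: always the negative of the second entry; -39, -46, -41, -48, -43 → -50.
Second day — runs backward through the weekdays Mon→Sun: Thu, Wed, Tue, Mon, Sun → Sat.
So the next tuple is (Thu, 50, -50, Sat).

(Thu, 50, -50, Sat)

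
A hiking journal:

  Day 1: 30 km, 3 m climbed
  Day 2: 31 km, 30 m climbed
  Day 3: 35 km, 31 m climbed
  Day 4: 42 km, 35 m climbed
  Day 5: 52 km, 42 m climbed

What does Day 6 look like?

65 km, 52 m climbed

Km goes 30, 31, 35, 42, 52 → 65 (differences are 1, 4, 7, … (increasing by 3 each time)).
M climbed goes 3, 30, 31, 35, 42 → 52 (always the previous value of the km).
Putting it together: 65 km, 52 m climbed.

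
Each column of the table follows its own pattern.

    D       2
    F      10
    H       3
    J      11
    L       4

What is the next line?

N  12

Letter: D, F, H, J, L → N (letters move forward 2 places in the alphabet).
Second component: alternating steps +8, −7, +8, −7, …, so 2, 10, 3, 11, 4 → 12.
So the next line is N  12.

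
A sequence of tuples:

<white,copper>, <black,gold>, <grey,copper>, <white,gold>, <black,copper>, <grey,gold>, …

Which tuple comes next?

<white,copper>

Shade: repeats white → black → grey, so white, black, grey, white, black, grey → white.
Metal: alternates copper ↔ gold, so copper, gold, copper, gold, copper, gold → copper.
So the next tuple is <white,copper>.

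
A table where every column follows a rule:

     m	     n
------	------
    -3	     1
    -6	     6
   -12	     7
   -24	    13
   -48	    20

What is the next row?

-96  33

Column m: ×2 each step; -3, -6, -12, -24, -48 → -96.
Column n: each term is the sum of the two before it; 1, 6, 7, 13, 20 → 33.
So the next row is -96  33.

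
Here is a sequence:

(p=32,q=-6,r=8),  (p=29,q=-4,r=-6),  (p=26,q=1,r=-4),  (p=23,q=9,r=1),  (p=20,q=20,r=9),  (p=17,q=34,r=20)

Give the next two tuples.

(p=14,q=51,r=34), (p=11,q=71,r=51)

P: −3 each step; 32, 29, 26, 23, 20, 17 → 14 → 11.
Q goes -6, -4, 1, 9, 20, 34 → 51 → 71 (differences are 2, 5, 8, … (increasing by 3 each time)).
For the r, always the previous value of the q: 8, -6, -4, 1, 9, 20 → 34 → 51.
So the next two tuples are (p=14,q=51,r=34) and (p=11,q=71,r=51).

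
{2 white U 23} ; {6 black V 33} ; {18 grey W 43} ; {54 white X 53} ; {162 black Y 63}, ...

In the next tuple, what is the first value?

First value — ×3 each step: 2, 6, 18, 54, 162 → 486.

486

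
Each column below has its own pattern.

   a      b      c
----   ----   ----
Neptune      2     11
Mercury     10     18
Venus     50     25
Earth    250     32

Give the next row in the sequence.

Mars  1250  39

Column a — runs through the planets Mercury→Neptune: Neptune, Mercury, Venus, Earth → Mars.
Column b: ×5 each step, so 2, 10, 50, 250 → 1250.
Column c: +7 each step; 11, 18, 25, 32 → 39.
So the next row is Mars  1250  39.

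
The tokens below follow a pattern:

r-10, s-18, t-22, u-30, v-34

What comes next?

For the letter, letters move forward 1 place in the alphabet: r, s, t, u, v → w.
Second component: 10, 18, 22, 30, 34 → 42 (alternating steps +8, +4, +8, +4, …).
Putting it together: w-42.

w-42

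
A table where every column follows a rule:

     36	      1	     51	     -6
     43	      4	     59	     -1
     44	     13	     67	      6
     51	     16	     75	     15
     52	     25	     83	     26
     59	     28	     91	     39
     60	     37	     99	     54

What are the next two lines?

For the first component, alternating steps +7, +1, +7, +1, …: 36, 43, 44, 51, 52, 59, 60 → 67 → 68.
Second component: alternating steps +3, +9, +3, +9, …, so 1, 4, 13, 16, 25, 28, 37 → 40 → 49.
Third component goes 51, 59, 67, 75, 83, 91, 99 → 107 → 115 (+8 each step).
Fourth component: -6, -1, 6, 15, 26, 39, 54 → 71 → 90 (differences are 5, 7, 9, … (increasing by 2 each time)).
Putting the parts together: 67  40  107  71 and then 68  49  115  90.

67  40  107  71; 68  49  115  90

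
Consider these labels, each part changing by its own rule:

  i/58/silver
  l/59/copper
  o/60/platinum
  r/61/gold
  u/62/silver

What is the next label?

x/63/copper

Letter: i, l, o, r, u → x (letters move forward 3 places in the alphabet).
For the second component, +1 each step: 58, 59, 60, 61, 62 → 63.
Metal — repeats silver → copper → platinum → gold: silver, copper, platinum, gold, silver → copper.
Combining the parts gives x/63/copper.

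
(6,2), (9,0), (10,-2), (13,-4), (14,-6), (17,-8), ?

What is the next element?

First coordinate — alternating steps +3, +1, +3, +1, …: 6, 9, 10, 13, 14, 17 → 18.
Second coordinate: −2 each step, so 2, 0, -2, -4, -6, -8 → -10.
Combining the parts gives (18,-10).

(18,-10)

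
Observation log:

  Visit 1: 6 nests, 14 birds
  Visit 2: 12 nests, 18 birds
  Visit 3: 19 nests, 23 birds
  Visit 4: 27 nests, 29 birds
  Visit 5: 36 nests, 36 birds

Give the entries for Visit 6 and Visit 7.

Nests: 6, 12, 19, 27, 36 → 46 → 57 (differences are 6, 7, 8, … (increasing by 1 each time)).
Birds: 14, 18, 23, 29, 36 → 44 → 53 (differences are 4, 5, 6, … (increasing by 1 each time)).
So the next two rows are 46 nests, 44 birds and 57 nests, 53 birds.

46 nests, 44 birds; 57 nests, 53 birds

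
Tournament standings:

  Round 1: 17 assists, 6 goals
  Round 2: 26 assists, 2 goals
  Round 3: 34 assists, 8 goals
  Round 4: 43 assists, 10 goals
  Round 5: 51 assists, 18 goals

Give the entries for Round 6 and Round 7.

Assists: alternating steps +9, +8, +9, +8, …; 17, 26, 34, 43, 51 → 60 → 68.
Goals: each term is the sum of the two before it, so 6, 2, 8, 10, 18 → 28 → 46.
Putting the parts together: 60 assists, 28 goals and then 68 assists, 46 goals.

60 assists, 28 goals; 68 assists, 46 goals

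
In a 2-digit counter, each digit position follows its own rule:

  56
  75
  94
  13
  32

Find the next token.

51

First digit — +2 each step, mod 10: 5, 7, 9, 1, 3 → 5.
Second digit goes 6, 5, 4, 3, 2 → 1 (−1 each step, mod 10).
So the next token is 51.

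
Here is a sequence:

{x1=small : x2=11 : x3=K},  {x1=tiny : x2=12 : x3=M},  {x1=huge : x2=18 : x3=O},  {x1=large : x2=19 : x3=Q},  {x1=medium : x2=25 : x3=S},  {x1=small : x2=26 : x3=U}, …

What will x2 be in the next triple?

32

X2: alternating steps +1, +6, +1, +6, …, so 11, 12, 18, 19, 25, 26 → 32.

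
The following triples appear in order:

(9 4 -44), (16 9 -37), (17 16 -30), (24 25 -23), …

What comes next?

For the first slot, alternating steps +7, +1, +7, +1, …: 9, 16, 17, 24 → 25.
Second slot: perfect squares: 2², 3², 4², …, so 4, 9, 16, 25 → 36.
Third slot: +7 each step; -44, -37, -30, -23 → -16.
So the next triple is (25 36 -16).

(25 36 -16)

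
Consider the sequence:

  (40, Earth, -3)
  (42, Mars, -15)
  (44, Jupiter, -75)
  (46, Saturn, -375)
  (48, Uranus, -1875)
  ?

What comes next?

(50, Neptune, -9375)

First entry: +2 each step; 40, 42, 44, 46, 48 → 50.
Planet: runs through the planets Mercury→Neptune; Earth, Mars, Jupiter, Saturn, Uranus → Neptune.
Third entry: -3, -15, -75, -375, -1875 → -9375 (×5 each step).
Combining the parts gives (50, Neptune, -9375).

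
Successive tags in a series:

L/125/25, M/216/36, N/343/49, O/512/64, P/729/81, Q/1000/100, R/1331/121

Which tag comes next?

S/1728/144

For the letter, letters move forward 1 place in the alphabet: L, M, N, O, P, Q, R → S.
Second component: perfect cubes: 5³, 6³, 7³, …, so 125, 216, 343, 512, 729, 1000, 1331 → 1728.
For the third component, perfect squares: 5², 6², 7², …: 25, 36, 49, 64, 81, 100, 121 → 144.
So the next tag is S/1728/144.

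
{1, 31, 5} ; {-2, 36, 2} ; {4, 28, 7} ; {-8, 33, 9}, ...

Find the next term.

First entry goes 1, -2, 4, -8 → 16 (×(-2) each step).
Second entry — alternating steps +5, −8, +5, −8, …: 31, 36, 28, 33 → 25.
Third entry: each term is the sum of the two before it; 5, 2, 7, 9 → 16.
Putting it together: {16, 25, 16}.

{16, 25, 16}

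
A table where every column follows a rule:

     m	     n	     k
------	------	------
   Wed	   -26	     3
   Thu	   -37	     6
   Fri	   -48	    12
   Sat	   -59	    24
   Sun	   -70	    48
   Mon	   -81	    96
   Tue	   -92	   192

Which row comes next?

Wed  -103  384

Column m: runs through the weekdays Mon→Sun; Wed, Thu, Fri, Sat, Sun, Mon, Tue → Wed.
Column n: −11 each step, so -26, -37, -48, -59, -70, -81, -92 → -103.
Column k: 3, 6, 12, 24, 48, 96, 192 → 384 (×2 each step).
Combining the parts gives Wed  -103  384.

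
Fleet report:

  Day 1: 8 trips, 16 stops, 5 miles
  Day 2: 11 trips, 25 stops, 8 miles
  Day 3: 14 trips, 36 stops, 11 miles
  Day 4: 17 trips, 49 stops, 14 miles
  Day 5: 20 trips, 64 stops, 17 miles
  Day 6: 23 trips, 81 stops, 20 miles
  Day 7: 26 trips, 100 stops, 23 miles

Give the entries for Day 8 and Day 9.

Trips: +3 each step, so 8, 11, 14, 17, 20, 23, 26 → 29 → 32.
For the stops, perfect squares: 4², 5², 6², …: 16, 25, 36, 49, 64, 81, 100 → 121 → 144.
Miles — always the previous value of the trips: 5, 8, 11, 14, 17, 20, 23 → 26 → 29.
Putting the parts together: 29 trips, 121 stops, 26 miles and then 32 trips, 144 stops, 29 miles.

29 trips, 121 stops, 26 miles; 32 trips, 144 stops, 29 miles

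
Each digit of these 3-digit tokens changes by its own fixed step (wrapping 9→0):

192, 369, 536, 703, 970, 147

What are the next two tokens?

For the first digit, +2 each step, mod 10: 1, 3, 5, 7, 9, 1 → 3 → 5.
Second digit: −3 each step, mod 10, so 9, 6, 3, 0, 7, 4 → 1 → 8.
Third digit: −3 each step, mod 10; 2, 9, 6, 3, 0, 7 → 4 → 1.
So the next two tokens are 314 and 581.

314 then 581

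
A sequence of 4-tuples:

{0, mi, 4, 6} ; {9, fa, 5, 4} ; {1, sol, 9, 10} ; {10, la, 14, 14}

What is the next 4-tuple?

{2, ti, 23, 24}

First entry goes 0, 9, 1, 10 → 2 (alternating steps +9, −8, +9, −8, …).
Note: runs through the solfège scale do→ti, so mi, fa, sol, la → ti.
For the third entry, each term is the sum of the two before it: 4, 5, 9, 14 → 23.
Fourth entry — each term is the sum of the two before it: 6, 4, 10, 14 → 24.
Putting it together: {2, ti, 23, 24}.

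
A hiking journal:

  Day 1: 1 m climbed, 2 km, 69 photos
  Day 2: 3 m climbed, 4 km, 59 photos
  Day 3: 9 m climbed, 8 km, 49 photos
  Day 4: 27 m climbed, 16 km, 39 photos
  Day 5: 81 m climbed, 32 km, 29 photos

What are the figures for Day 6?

243 m climbed, 64 km, 19 photos

M climbed: ×3 each step, so 1, 3, 9, 27, 81 → 243.
Km: 2, 4, 8, 16, 32 → 64 (×2 each step).
Photos: −10 each step, so 69, 59, 49, 39, 29 → 19.
So the next row is 243 m climbed, 64 km, 19 photos.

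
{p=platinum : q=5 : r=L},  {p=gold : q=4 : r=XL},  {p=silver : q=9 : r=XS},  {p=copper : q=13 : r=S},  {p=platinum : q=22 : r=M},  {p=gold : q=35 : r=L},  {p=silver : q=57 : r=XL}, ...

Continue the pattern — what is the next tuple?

P: repeats platinum → gold → silver → copper, so platinum, gold, silver, copper, platinum, gold, silver → copper.
For the q, each term is the sum of the two before it: 5, 4, 9, 13, 22, 35, 57 → 92.
R goes L, XL, XS, S, M, L, XL → XS (repeats L → XL → XS → S → M).
So the next tuple is {p=copper : q=92 : r=XS}.

{p=copper : q=92 : r=XS}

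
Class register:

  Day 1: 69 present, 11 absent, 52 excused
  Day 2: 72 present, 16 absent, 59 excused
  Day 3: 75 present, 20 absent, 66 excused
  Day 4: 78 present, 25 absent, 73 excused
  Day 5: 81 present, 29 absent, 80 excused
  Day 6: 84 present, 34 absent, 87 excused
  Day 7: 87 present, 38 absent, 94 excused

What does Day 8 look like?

Present: 69, 72, 75, 78, 81, 84, 87 → 90 (+3 each step).
Absent goes 11, 16, 20, 25, 29, 34, 38 → 43 (alternating steps +5, +4, +5, +4, …).
Excused — +7 each step: 52, 59, 66, 73, 80, 87, 94 → 101.
Combining the parts gives 90 present, 43 absent, 101 excused.

90 present, 43 absent, 101 excused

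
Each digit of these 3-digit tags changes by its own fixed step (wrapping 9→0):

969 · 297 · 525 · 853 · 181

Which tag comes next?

First digit: +3 each step, mod 10, so 9, 2, 5, 8, 1 → 4.
For the second digit, +3 each step, mod 10: 6, 9, 2, 5, 8 → 1.
Third digit goes 9, 7, 5, 3, 1 → 9 (−2 each step, mod 10).
Putting it together: 419.

419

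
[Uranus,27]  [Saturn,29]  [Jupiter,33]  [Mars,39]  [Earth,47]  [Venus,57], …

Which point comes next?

[Mercury,69]

Planet: runs backward through the planets Mercury→Neptune, so Uranus, Saturn, Jupiter, Mars, Earth, Venus → Mercury.
For the second component, differences are 2, 4, 6, … (increasing by 2 each time): 27, 29, 33, 39, 47, 57 → 69.
So the next point is [Mercury,69].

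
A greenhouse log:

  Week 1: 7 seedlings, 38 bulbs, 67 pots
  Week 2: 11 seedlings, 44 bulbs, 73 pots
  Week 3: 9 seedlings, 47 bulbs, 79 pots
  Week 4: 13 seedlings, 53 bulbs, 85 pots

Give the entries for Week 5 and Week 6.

For the seedlings, alternating steps +4, −2, +4, −2, …: 7, 11, 9, 13 → 11 → 15.
Bulbs: 38, 44, 47, 53 → 56 → 62 (alternating steps +6, +3, +6, +3, …).
Pots goes 67, 73, 79, 85 → 91 → 97 (+6 each step).
Putting the parts together: 11 seedlings, 56 bulbs, 91 pots and then 15 seedlings, 62 bulbs, 97 pots.

11 seedlings, 56 bulbs, 91 pots; 15 seedlings, 62 bulbs, 97 pots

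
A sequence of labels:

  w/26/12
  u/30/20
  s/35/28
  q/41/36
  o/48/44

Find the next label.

Letter: letters move back 2 places in the alphabet, so w, u, s, q, o → m.
For the second component, differences are 4, 5, 6, … (increasing by 1 each time): 26, 30, 35, 41, 48 → 56.
Third component: +8 each step; 12, 20, 28, 36, 44 → 52.
So the next label is m/56/52.

m/56/52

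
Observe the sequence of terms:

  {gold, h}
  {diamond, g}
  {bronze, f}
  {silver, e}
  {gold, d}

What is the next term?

Rank — repeats gold → diamond → bronze → silver: gold, diamond, bronze, silver, gold → diamond.
For the letter, letters move back 1 place in the alphabet: h, g, f, e, d → c.
Putting it together: {diamond, c}.

{diamond, c}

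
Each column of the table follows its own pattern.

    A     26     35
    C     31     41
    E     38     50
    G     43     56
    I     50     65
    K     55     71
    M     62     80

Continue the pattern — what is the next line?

O  67  86

Letter: letters move forward 2 places in the alphabet; A, C, E, G, I, K, M → O.
Second component: alternating steps +5, +7, +5, +7, …, so 26, 31, 38, 43, 50, 55, 62 → 67.
For the third component, alternating steps +6, +9, +6, +9, …: 35, 41, 50, 56, 65, 71, 80 → 86.
Putting it together: O  67  86.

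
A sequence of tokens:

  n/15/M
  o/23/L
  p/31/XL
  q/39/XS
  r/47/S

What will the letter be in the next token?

s

Letter: letters move forward 1 place in the alphabet; n, o, p, q, r → s.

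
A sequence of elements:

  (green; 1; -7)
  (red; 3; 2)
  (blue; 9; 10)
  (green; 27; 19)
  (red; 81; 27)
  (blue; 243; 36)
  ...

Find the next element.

Colour: repeats green → red → blue; green, red, blue, green, red, blue → green.
Second coordinate: ×3 each step; 1, 3, 9, 27, 81, 243 → 729.
Third coordinate — alternating steps +9, +8, +9, +8, …: -7, 2, 10, 19, 27, 36 → 44.
So the next element is (green; 729; 44).

(green; 729; 44)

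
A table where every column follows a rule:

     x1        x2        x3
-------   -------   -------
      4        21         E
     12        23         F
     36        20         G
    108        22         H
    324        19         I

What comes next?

972  21  J

Column x1: ×3 each step; 4, 12, 36, 108, 324 → 972.
Column x2: alternating steps +2, −3, +2, −3, …, so 21, 23, 20, 22, 19 → 21.
Column x3 — letters move forward 1 place in the alphabet: E, F, G, H, I → J.
So the next line is 972  21  J.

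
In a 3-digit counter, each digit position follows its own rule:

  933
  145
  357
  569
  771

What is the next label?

983

First digit — +2 each step, mod 10: 9, 1, 3, 5, 7 → 9.
Second digit: +1 each step, mod 10; 3, 4, 5, 6, 7 → 8.
Third digit: +2 each step, mod 10, so 3, 5, 7, 9, 1 → 3.
So the next label is 983.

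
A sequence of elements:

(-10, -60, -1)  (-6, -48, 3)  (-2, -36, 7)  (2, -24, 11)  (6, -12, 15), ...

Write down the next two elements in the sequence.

First slot — +4 each step: -10, -6, -2, 2, 6 → 10 → 14.
Second slot: +12 each step; -60, -48, -36, -24, -12 → 0 → 12.
Third slot: always 9 more than the first slot; -1, 3, 7, 11, 15 → 19 → 23.
So the next two elements are (10, 0, 19) and (14, 12, 23).

(10, 0, 19), (14, 12, 23)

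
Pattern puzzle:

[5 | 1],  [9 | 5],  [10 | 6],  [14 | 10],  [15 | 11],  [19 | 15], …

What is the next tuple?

[20 | 16]

For the first component, alternating steps +4, +1, +4, +1, …: 5, 9, 10, 14, 15, 19 → 20.
Second component: always 4 less than the first component, so 1, 5, 6, 10, 11, 15 → 16.
Combining the parts gives [20 | 16].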